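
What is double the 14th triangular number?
The 14th triangular number = 14×15/2 = 105
Compute 105 × 2 = 210
210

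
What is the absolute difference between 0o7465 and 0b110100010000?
Convert 0o7465 (octal) → 7×512 + 4×64 + 6×8 + 5 = 3893 (decimal)
Convert 0b110100010000 (binary) → 2048 + 1024 + 256 + 16 = 3344 (decimal)
Compute |3893 - 3344| = 549
549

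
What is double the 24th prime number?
The 24th prime number = 89
Compute 89 × 2 = 178
178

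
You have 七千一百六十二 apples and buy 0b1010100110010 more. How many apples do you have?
Convert 七千一百六十二 (Chinese numeral) → 7×1000 + 1×100 + 6×10 + 2 = 7162 (decimal)
Convert 0b1010100110010 (binary) → 4096 + 1024 + 256 + 32 + 16 + 2 = 5426 (decimal)
Compute 7162 + 5426 = 12588
12588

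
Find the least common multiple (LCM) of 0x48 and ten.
Convert 0x48 (hexadecimal) → 4×16 + 8 = 72 (decimal)
Convert ten (English words) → 10 (decimal)
Compute lcm(72, 10) = 360
360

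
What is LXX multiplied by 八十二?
Convert LXX (Roman numeral) → 50 + 10 + 10 = 70 (decimal)
Convert 八十二 (Chinese numeral) → 8×10 + 2 = 82 (decimal)
Compute 70 × 82 = 5740
5740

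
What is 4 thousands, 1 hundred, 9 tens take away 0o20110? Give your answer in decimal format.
Convert 4 thousands, 1 hundred, 9 tens (place-value notation) → 4×1000 + 1×100 + 9×10 = 4190 (decimal)
Convert 0o20110 (octal) → 2×4096 + 1×64 + 1×8 = 8264 (decimal)
Compute 4190 - 8264 = -4074
-4074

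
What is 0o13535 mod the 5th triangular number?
Convert 0o13535 (octal) → 1×4096 + 3×512 + 5×64 + 3×8 + 5 = 5981 (decimal)
Convert the 5th triangular number (triangular index) → 5×6/2 = 15 (decimal)
Compute 5981 mod 15 = 11
11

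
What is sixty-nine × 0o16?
Convert sixty-nine (English words) → 69 (decimal)
Convert 0o16 (octal) → 1×8 + 6 = 14 (decimal)
Compute 69 × 14 = 966
966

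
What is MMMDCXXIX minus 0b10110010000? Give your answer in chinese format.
Convert MMMDCXXIX (Roman numeral) → 1000 + 1000 + 1000 + 500 + 100 + 10 + 10 + 9 = 3629 (decimal)
Convert 0b10110010000 (binary) → 1024 + 256 + 128 + 16 = 1424 (decimal)
Compute 3629 - 1424 = 2205
Convert 2205 (decimal) → 2205 = 2×1000 + 2×100 + 5 → 二千二百零五 (Chinese numeral)
二千二百零五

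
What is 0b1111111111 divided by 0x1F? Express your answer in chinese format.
Convert 0b1111111111 (binary) → 512 + 256 + 128 + 64 + 32 + 16 + 8 + 4 + 2 + 1 = 1023 (decimal)
Convert 0x1F (hexadecimal) → 1×16 + 15 = 31 (decimal)
Compute 1023 ÷ 31 = 33
Convert 33 (decimal) → 33 = 3×10 + 3 → 三十三 (Chinese numeral)
三十三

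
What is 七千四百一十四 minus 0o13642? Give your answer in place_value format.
Convert 七千四百一十四 (Chinese numeral) → 7×1000 + 4×100 + 1×10 + 4 = 7414 (decimal)
Convert 0o13642 (octal) → 1×4096 + 3×512 + 6×64 + 4×8 + 2 = 6050 (decimal)
Compute 7414 - 6050 = 1364
Convert 1364 (decimal) → 1364 = 1×1000 + 3×100 + 6×10 + 4 → 1 thousand, 3 hundreds, 6 tens, 4 ones (place-value notation)
1 thousand, 3 hundreds, 6 tens, 4 ones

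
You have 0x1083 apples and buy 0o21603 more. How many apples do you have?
Convert 0x1083 (hexadecimal) → 1×4096 + 8×16 + 3 = 4227 (decimal)
Convert 0o21603 (octal) → 2×4096 + 1×512 + 6×64 + 3 = 9091 (decimal)
Compute 4227 + 9091 = 13318
13318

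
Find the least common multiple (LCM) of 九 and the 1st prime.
Convert 九 (Chinese numeral) → 9 (decimal)
Convert the 1st prime (prime index) → 2 (decimal)
Compute lcm(9, 2) = 18
18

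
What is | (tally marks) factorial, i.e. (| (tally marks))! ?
Convert | (tally marks) → 1 (decimal)
Compute 1! = 1
1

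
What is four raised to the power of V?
Convert four (English words) → 4 (decimal)
Convert V (Roman numeral) → 5 (decimal)
Compute 4 ^ 5 = 1024
1024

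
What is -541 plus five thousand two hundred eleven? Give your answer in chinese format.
Convert five thousand two hundred eleven (English words) → 5×1000 + 2×100 + 11 = 5211 (decimal)
Compute -541 + 5211 = 4670
Convert 4670 (decimal) → 4670 = 4×1000 + 6×100 + 7×10 → 四千六百七十 (Chinese numeral)
四千六百七十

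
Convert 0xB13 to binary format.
Convert 0xB13 (hexadecimal) → 11×256 + 1×16 + 3 = 2835 (decimal)
Convert 2835 (decimal) → 2835 = 2048 + 512 + 256 + 16 + 2 + 1 → 0b101100010011 (binary)
0b101100010011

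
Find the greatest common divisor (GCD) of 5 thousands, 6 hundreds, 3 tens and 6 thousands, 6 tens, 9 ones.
Convert 5 thousands, 6 hundreds, 3 tens (place-value notation) → 5×1000 + 6×100 + 3×10 = 5630 (decimal)
Convert 6 thousands, 6 tens, 9 ones (place-value notation) → 6×1000 + 6×10 + 9 = 6069 (decimal)
Compute gcd(5630, 6069) = 1
1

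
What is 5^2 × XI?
Convert 5^2 (power) → 25 (decimal)
Convert XI (Roman numeral) → 10 + 1 = 11 (decimal)
Compute 25 × 11 = 275
275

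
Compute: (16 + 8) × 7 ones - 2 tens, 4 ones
Convert 7 ones (place-value notation) → 7 (decimal)
Convert 2 tens, 4 ones (place-value notation) → 2×10 + 4 = 24 (decimal)
Expression in decimal: (16 + 8) × 7 - 24
Parentheses first: 16 + 8 = 24
Multiply: 24 × 7 = 168
Subtract: 168 - 24 = 144
144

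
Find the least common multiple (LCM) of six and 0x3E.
Convert six (English words) → 6 (decimal)
Convert 0x3E (hexadecimal) → 3×16 + 14 = 62 (decimal)
Compute lcm(6, 62) = 186
186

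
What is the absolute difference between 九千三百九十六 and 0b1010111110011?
Convert 九千三百九十六 (Chinese numeral) → 9×1000 + 3×100 + 9×10 + 6 = 9396 (decimal)
Convert 0b1010111110011 (binary) → 4096 + 1024 + 256 + 128 + 64 + 32 + 16 + 2 + 1 = 5619 (decimal)
Compute |9396 - 5619| = 3777
3777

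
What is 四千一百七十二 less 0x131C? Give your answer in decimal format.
Convert 四千一百七十二 (Chinese numeral) → 4×1000 + 1×100 + 7×10 + 2 = 4172 (decimal)
Convert 0x131C (hexadecimal) → 1×4096 + 3×256 + 1×16 + 12 = 4892 (decimal)
Compute 4172 - 4892 = -720
-720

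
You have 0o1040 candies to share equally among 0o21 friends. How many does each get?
Convert 0o1040 (octal) → 1×512 + 4×8 = 544 (decimal)
Convert 0o21 (octal) → 2×8 + 1 = 17 (decimal)
Compute 544 ÷ 17 = 32
32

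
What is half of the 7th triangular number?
The 7th triangular number = 7×8/2 = 28
Compute 28 ÷ 2 = 14
14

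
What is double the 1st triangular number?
The 1st triangular number = 1×2/2 = 1
Compute 1 × 2 = 2
2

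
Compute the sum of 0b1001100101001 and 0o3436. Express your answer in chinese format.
Convert 0b1001100101001 (binary) → 4096 + 512 + 256 + 32 + 8 + 1 = 4905 (decimal)
Convert 0o3436 (octal) → 3×512 + 4×64 + 3×8 + 6 = 1822 (decimal)
Compute 4905 + 1822 = 6727
Convert 6727 (decimal) → 6727 = 6×1000 + 7×100 + 2×10 + 7 → 六千七百二十七 (Chinese numeral)
六千七百二十七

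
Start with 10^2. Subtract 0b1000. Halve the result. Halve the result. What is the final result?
Convert 10^2 (power) → 100 (decimal)
Start: 100
Convert 0b1000 (binary) → 8 (decimal)
100 - 8 = 92
92 ÷ 2 = 46
46 ÷ 2 = 23
23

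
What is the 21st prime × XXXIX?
Convert the 21st prime (prime index) → 73 (decimal)
Convert XXXIX (Roman numeral) → 10 + 10 + 10 + 9 = 39 (decimal)
Compute 73 × 39 = 2847
2847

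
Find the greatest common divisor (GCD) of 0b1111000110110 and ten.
Convert 0b1111000110110 (binary) → 4096 + 2048 + 1024 + 512 + 32 + 16 + 4 + 2 = 7734 (decimal)
Convert ten (English words) → 10 (decimal)
Compute gcd(7734, 10) = 2
2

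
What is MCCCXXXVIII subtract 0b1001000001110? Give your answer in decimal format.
Convert MCCCXXXVIII (Roman numeral) → 1000 + 100 + 100 + 100 + 10 + 10 + 10 + 5 + 1 + 1 + 1 = 1338 (decimal)
Convert 0b1001000001110 (binary) → 4096 + 512 + 8 + 4 + 2 = 4622 (decimal)
Compute 1338 - 4622 = -3284
-3284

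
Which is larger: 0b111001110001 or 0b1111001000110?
Convert 0b111001110001 (binary) → 2048 + 1024 + 512 + 64 + 32 + 16 + 1 = 3697 (decimal)
Convert 0b1111001000110 (binary) → 4096 + 2048 + 1024 + 512 + 64 + 4 + 2 = 7750 (decimal)
Compare 3697 vs 7750: larger = 7750
7750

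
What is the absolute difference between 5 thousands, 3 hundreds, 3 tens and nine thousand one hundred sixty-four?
Convert 5 thousands, 3 hundreds, 3 tens (place-value notation) → 5×1000 + 3×100 + 3×10 = 5330 (decimal)
Convert nine thousand one hundred sixty-four (English words) → 9×1000 + 1×100 + 64 = 9164 (decimal)
Compute |5330 - 9164| = 3834
3834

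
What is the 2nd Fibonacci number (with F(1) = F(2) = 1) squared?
The 2nd Fibonacci number (with F(1) = F(2) = 1) = 1
Compute 1² = 1 × 1 = 1
1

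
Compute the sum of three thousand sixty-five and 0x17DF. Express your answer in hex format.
Convert three thousand sixty-five (English words) → 3×1000 + 65 = 3065 (decimal)
Convert 0x17DF (hexadecimal) → 1×4096 + 7×256 + 13×16 + 15 = 6111 (decimal)
Compute 3065 + 6111 = 9176
Convert 9176 (decimal) → 9176 = 2×4096 + 3×256 + 13×16 + 8 → 0x23D8 (hexadecimal)
0x23D8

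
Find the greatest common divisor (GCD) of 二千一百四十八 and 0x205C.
Convert 二千一百四十八 (Chinese numeral) → 2×1000 + 1×100 + 4×10 + 8 = 2148 (decimal)
Convert 0x205C (hexadecimal) → 2×4096 + 5×16 + 12 = 8284 (decimal)
Compute gcd(2148, 8284) = 4
4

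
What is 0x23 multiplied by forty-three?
Convert 0x23 (hexadecimal) → 2×16 + 3 = 35 (decimal)
Convert forty-three (English words) → 43 (decimal)
Compute 35 × 43 = 1505
1505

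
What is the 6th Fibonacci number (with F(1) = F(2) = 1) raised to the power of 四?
Convert the 6th Fibonacci number (with F(1) = F(2) = 1) (Fibonacci index) → 1, 1, 2, 3, 5, 8 → 8 (decimal)
Convert 四 (Chinese numeral) → 4 (decimal)
Compute 8 ^ 4 = 4096
4096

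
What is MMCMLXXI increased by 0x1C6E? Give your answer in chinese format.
Convert MMCMLXXI (Roman numeral) → 1000 + 1000 + 900 + 50 + 10 + 10 + 1 = 2971 (decimal)
Convert 0x1C6E (hexadecimal) → 1×4096 + 12×256 + 6×16 + 14 = 7278 (decimal)
Compute 2971 + 7278 = 10249
Convert 10249 (decimal) → 10249 = 1×10000 + 2×100 + 4×10 + 9 → 一万零二百四十九 (Chinese numeral)
一万零二百四十九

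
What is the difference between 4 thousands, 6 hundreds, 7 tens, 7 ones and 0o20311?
Convert 4 thousands, 6 hundreds, 7 tens, 7 ones (place-value notation) → 4×1000 + 6×100 + 7×10 + 7 = 4677 (decimal)
Convert 0o20311 (octal) → 2×4096 + 3×64 + 1×8 + 1 = 8393 (decimal)
Difference: |4677 - 8393| = 3716
3716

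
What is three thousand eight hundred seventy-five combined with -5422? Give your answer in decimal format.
Convert three thousand eight hundred seventy-five (English words) → 3×1000 + 8×100 + 75 = 3875 (decimal)
Compute 3875 + -5422 = -1547
-1547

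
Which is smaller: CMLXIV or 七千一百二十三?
Convert CMLXIV (Roman numeral) → 900 + 50 + 10 + 4 = 964 (decimal)
Convert 七千一百二十三 (Chinese numeral) → 7×1000 + 1×100 + 2×10 + 3 = 7123 (decimal)
Compare 964 vs 7123: smaller = 964
964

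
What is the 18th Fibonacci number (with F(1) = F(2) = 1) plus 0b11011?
The 18th Fibonacci number (with F(1) = F(2) = 1) = 2584
Convert 0b11011 (binary) → 16 + 8 + 2 + 1 = 27 (decimal)
Compute 2584 + 27 = 2611
2611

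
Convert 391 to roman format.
Convert 391 (decimal) → 391 = 100 + 100 + 100 + 90 + 1 → CCCXCI (Roman numeral)
CCCXCI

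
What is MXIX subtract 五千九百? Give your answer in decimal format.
Convert MXIX (Roman numeral) → 1000 + 10 + 9 = 1019 (decimal)
Convert 五千九百 (Chinese numeral) → 5×1000 + 9×100 = 5900 (decimal)
Compute 1019 - 5900 = -4881
-4881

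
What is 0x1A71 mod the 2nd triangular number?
Convert 0x1A71 (hexadecimal) → 1×4096 + 10×256 + 7×16 + 1 = 6769 (decimal)
Convert the 2nd triangular number (triangular index) → 2×3/2 = 3 (decimal)
Compute 6769 mod 3 = 1
1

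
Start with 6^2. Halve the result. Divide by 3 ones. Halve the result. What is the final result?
Convert 6^2 (power) → 36 (decimal)
Start: 36
36 ÷ 2 = 18
Convert 3 ones (place-value notation) → 3 (decimal)
18 ÷ 3 = 6
6 ÷ 2 = 3
3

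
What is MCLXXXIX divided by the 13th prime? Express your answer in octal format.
Convert MCLXXXIX (Roman numeral) → 1000 + 100 + 50 + 10 + 10 + 10 + 9 = 1189 (decimal)
Convert the 13th prime (prime index) → 41 (decimal)
Compute 1189 ÷ 41 = 29
Convert 29 (decimal) → 29 = 3×8 + 5 → 0o35 (octal)
0o35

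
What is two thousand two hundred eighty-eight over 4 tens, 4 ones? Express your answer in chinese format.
Convert two thousand two hundred eighty-eight (English words) → 2×1000 + 2×100 + 88 = 2288 (decimal)
Convert 4 tens, 4 ones (place-value notation) → 4×10 + 4 = 44 (decimal)
Compute 2288 ÷ 44 = 52
Convert 52 (decimal) → 52 = 5×10 + 2 → 五十二 (Chinese numeral)
五十二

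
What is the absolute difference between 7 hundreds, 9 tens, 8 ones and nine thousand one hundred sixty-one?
Convert 7 hundreds, 9 tens, 8 ones (place-value notation) → 7×100 + 9×10 + 8 = 798 (decimal)
Convert nine thousand one hundred sixty-one (English words) → 9×1000 + 1×100 + 61 = 9161 (decimal)
Compute |798 - 9161| = 8363
8363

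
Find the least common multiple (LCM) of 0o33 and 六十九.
Convert 0o33 (octal) → 3×8 + 3 = 27 (decimal)
Convert 六十九 (Chinese numeral) → 6×10 + 9 = 69 (decimal)
Compute lcm(27, 69) = 621
621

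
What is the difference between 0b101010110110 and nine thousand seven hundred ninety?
Convert 0b101010110110 (binary) → 2048 + 512 + 128 + 32 + 16 + 4 + 2 = 2742 (decimal)
Convert nine thousand seven hundred ninety (English words) → 9×1000 + 7×100 + 90 = 9790 (decimal)
Difference: |2742 - 9790| = 7048
7048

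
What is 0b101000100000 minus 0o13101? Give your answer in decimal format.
Convert 0b101000100000 (binary) → 2048 + 512 + 32 = 2592 (decimal)
Convert 0o13101 (octal) → 1×4096 + 3×512 + 1×64 + 1 = 5697 (decimal)
Compute 2592 - 5697 = -3105
-3105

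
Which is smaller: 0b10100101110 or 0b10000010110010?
Convert 0b10100101110 (binary) → 1024 + 256 + 32 + 8 + 4 + 2 = 1326 (decimal)
Convert 0b10000010110010 (binary) → 8192 + 128 + 32 + 16 + 2 = 8370 (decimal)
Compare 1326 vs 8370: smaller = 1326
1326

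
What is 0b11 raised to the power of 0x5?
Convert 0b11 (binary) → 2 + 1 = 3 (decimal)
Convert 0x5 (hexadecimal) → 5 (decimal)
Compute 3 ^ 5 = 243
243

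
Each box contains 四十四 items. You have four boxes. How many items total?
Convert 四十四 (Chinese numeral) → 4×10 + 4 = 44 (decimal)
Convert four (English words) → 4 (decimal)
Compute 44 × 4 = 176
176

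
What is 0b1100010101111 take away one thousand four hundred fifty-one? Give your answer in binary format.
Convert 0b1100010101111 (binary) → 4096 + 2048 + 128 + 32 + 8 + 4 + 2 + 1 = 6319 (decimal)
Convert one thousand four hundred fifty-one (English words) → 1×1000 + 4×100 + 51 = 1451 (decimal)
Compute 6319 - 1451 = 4868
Convert 4868 (decimal) → 4868 = 4096 + 512 + 256 + 4 → 0b1001100000100 (binary)
0b1001100000100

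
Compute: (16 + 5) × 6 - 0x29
Convert 0x29 (hexadecimal) → 2×16 + 9 = 41 (decimal)
Expression in decimal: (16 + 5) × 6 - 41
Parentheses first: 16 + 5 = 21
Multiply: 21 × 6 = 126
Subtract: 126 - 41 = 85
85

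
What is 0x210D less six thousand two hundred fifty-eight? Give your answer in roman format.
Convert 0x210D (hexadecimal) → 2×4096 + 1×256 + 13 = 8461 (decimal)
Convert six thousand two hundred fifty-eight (English words) → 6×1000 + 2×100 + 58 = 6258 (decimal)
Compute 8461 - 6258 = 2203
Convert 2203 (decimal) → 2203 = 1000 + 1000 + 100 + 100 + 1 + 1 + 1 → MMCCIII (Roman numeral)
MMCCIII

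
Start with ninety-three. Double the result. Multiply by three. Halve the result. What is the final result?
Convert ninety-three (English words) → 93 (decimal)
Start: 93
93 × 2 = 186
Convert three (English words) → 3 (decimal)
186 × 3 = 558
558 ÷ 2 = 279
279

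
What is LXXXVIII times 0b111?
Convert LXXXVIII (Roman numeral) → 50 + 10 + 10 + 10 + 5 + 1 + 1 + 1 = 88 (decimal)
Convert 0b111 (binary) → 4 + 2 + 1 = 7 (decimal)
Compute 88 × 7 = 616
616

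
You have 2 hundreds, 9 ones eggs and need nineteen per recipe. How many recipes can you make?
Convert 2 hundreds, 9 ones (place-value notation) → 2×100 + 9 = 209 (decimal)
Convert nineteen (English words) → 19 (decimal)
Compute 209 ÷ 19 = 11
11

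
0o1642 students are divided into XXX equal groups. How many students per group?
Convert 0o1642 (octal) → 1×512 + 6×64 + 4×8 + 2 = 930 (decimal)
Convert XXX (Roman numeral) → 10 + 10 + 10 = 30 (decimal)
Compute 930 ÷ 30 = 31
31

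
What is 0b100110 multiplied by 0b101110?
Convert 0b100110 (binary) → 32 + 4 + 2 = 38 (decimal)
Convert 0b101110 (binary) → 32 + 8 + 4 + 2 = 46 (decimal)
Compute 38 × 46 = 1748
1748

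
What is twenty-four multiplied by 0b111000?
Convert twenty-four (English words) → 24 (decimal)
Convert 0b111000 (binary) → 32 + 16 + 8 = 56 (decimal)
Compute 24 × 56 = 1344
1344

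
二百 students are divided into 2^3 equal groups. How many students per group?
Convert 二百 (Chinese numeral) → 2×100 = 200 (decimal)
Convert 2^3 (power) → 8 (decimal)
Compute 200 ÷ 8 = 25
25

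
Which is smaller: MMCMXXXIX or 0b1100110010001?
Convert MMCMXXXIX (Roman numeral) → 1000 + 1000 + 900 + 10 + 10 + 10 + 9 = 2939 (decimal)
Convert 0b1100110010001 (binary) → 4096 + 2048 + 256 + 128 + 16 + 1 = 6545 (decimal)
Compare 2939 vs 6545: smaller = 2939
2939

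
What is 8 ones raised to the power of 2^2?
Convert 8 ones (place-value notation) → 8 (decimal)
Convert 2^2 (power) → 4 (decimal)
Compute 8 ^ 4 = 4096
4096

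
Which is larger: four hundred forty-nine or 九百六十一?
Convert four hundred forty-nine (English words) → 4×100 + 49 = 449 (decimal)
Convert 九百六十一 (Chinese numeral) → 9×100 + 6×10 + 1 = 961 (decimal)
Compare 449 vs 961: larger = 961
961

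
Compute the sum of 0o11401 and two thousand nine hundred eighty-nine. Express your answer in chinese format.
Convert 0o11401 (octal) → 1×4096 + 1×512 + 4×64 + 1 = 4865 (decimal)
Convert two thousand nine hundred eighty-nine (English words) → 2×1000 + 9×100 + 89 = 2989 (decimal)
Compute 4865 + 2989 = 7854
Convert 7854 (decimal) → 7854 = 7×1000 + 8×100 + 5×10 + 4 → 七千八百五十四 (Chinese numeral)
七千八百五十四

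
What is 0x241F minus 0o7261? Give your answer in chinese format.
Convert 0x241F (hexadecimal) → 2×4096 + 4×256 + 1×16 + 15 = 9247 (decimal)
Convert 0o7261 (octal) → 7×512 + 2×64 + 6×8 + 1 = 3761 (decimal)
Compute 9247 - 3761 = 5486
Convert 5486 (decimal) → 5486 = 5×1000 + 4×100 + 8×10 + 6 → 五千四百八十六 (Chinese numeral)
五千四百八十六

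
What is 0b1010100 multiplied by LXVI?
Convert 0b1010100 (binary) → 64 + 16 + 4 = 84 (decimal)
Convert LXVI (Roman numeral) → 50 + 10 + 5 + 1 = 66 (decimal)
Compute 84 × 66 = 5544
5544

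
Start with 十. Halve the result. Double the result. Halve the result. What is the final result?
Convert 十 (Chinese numeral) → 1×10 = 10 (decimal)
Start: 10
10 ÷ 2 = 5
5 × 2 = 10
10 ÷ 2 = 5
5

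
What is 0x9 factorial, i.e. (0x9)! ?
Convert 0x9 (hexadecimal) → 9 (decimal)
Compute 9! = 362880
362880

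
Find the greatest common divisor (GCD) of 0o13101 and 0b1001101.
Convert 0o13101 (octal) → 1×4096 + 3×512 + 1×64 + 1 = 5697 (decimal)
Convert 0b1001101 (binary) → 64 + 8 + 4 + 1 = 77 (decimal)
Compute gcd(5697, 77) = 1
1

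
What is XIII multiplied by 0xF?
Convert XIII (Roman numeral) → 10 + 1 + 1 + 1 = 13 (decimal)
Convert 0xF (hexadecimal) → 15 (decimal)
Compute 13 × 15 = 195
195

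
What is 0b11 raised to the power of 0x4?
Convert 0b11 (binary) → 2 + 1 = 3 (decimal)
Convert 0x4 (hexadecimal) → 4 (decimal)
Compute 3 ^ 4 = 81
81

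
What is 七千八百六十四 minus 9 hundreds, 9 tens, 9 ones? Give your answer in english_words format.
Convert 七千八百六十四 (Chinese numeral) → 7×1000 + 8×100 + 6×10 + 4 = 7864 (decimal)
Convert 9 hundreds, 9 tens, 9 ones (place-value notation) → 9×100 + 9×10 + 9 = 999 (decimal)
Compute 7864 - 999 = 6865
Convert 6865 (decimal) → 6865 = 6×1000 + 8×100 + 65 → six thousand eight hundred sixty-five (English words)
six thousand eight hundred sixty-five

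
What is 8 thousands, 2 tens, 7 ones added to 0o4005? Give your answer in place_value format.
Convert 8 thousands, 2 tens, 7 ones (place-value notation) → 8×1000 + 2×10 + 7 = 8027 (decimal)
Convert 0o4005 (octal) → 4×512 + 5 = 2053 (decimal)
Compute 8027 + 2053 = 10080
Convert 10080 (decimal) → 10080 = 10×1000 + 8×10 → 10 thousands, 8 tens (place-value notation)
10 thousands, 8 tens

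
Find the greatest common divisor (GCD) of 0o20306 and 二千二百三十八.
Convert 0o20306 (octal) → 2×4096 + 3×64 + 6 = 8390 (decimal)
Convert 二千二百三十八 (Chinese numeral) → 2×1000 + 2×100 + 3×10 + 8 = 2238 (decimal)
Compute gcd(8390, 2238) = 2
2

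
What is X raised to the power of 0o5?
Convert X (Roman numeral) → 10 (decimal)
Convert 0o5 (octal) → 5 (decimal)
Compute 10 ^ 5 = 100000
100000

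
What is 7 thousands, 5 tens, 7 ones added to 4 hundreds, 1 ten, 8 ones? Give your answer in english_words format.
Convert 7 thousands, 5 tens, 7 ones (place-value notation) → 7×1000 + 5×10 + 7 = 7057 (decimal)
Convert 4 hundreds, 1 ten, 8 ones (place-value notation) → 4×100 + 1×10 + 8 = 418 (decimal)
Compute 7057 + 418 = 7475
Convert 7475 (decimal) → 7475 = 7×1000 + 4×100 + 75 → seven thousand four hundred seventy-five (English words)
seven thousand four hundred seventy-five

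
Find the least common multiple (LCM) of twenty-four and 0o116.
Convert twenty-four (English words) → 24 (decimal)
Convert 0o116 (octal) → 1×64 + 1×8 + 6 = 78 (decimal)
Compute lcm(24, 78) = 312
312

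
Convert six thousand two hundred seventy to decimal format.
Convert six thousand two hundred seventy (English words) → 6×1000 + 2×100 + 70 = 6270 (decimal)
6270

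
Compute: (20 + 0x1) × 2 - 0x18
Convert 0x1 (hexadecimal) → 1 (decimal)
Convert 0x18 (hexadecimal) → 1×16 + 8 = 24 (decimal)
Expression in decimal: (20 + 1) × 2 - 24
Parentheses first: 20 + 1 = 21
Multiply: 21 × 2 = 42
Subtract: 42 - 24 = 18
18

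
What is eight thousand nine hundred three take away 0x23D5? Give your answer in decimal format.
Convert eight thousand nine hundred three (English words) → 8×1000 + 9×100 + 3 = 8903 (decimal)
Convert 0x23D5 (hexadecimal) → 2×4096 + 3×256 + 13×16 + 5 = 9173 (decimal)
Compute 8903 - 9173 = -270
-270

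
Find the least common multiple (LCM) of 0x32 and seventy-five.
Convert 0x32 (hexadecimal) → 3×16 + 2 = 50 (decimal)
Convert seventy-five (English words) → 75 (decimal)
Compute lcm(50, 75) = 150
150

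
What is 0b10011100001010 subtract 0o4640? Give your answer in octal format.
Convert 0b10011100001010 (binary) → 8192 + 1024 + 512 + 256 + 8 + 2 = 9994 (decimal)
Convert 0o4640 (octal) → 4×512 + 6×64 + 4×8 = 2464 (decimal)
Compute 9994 - 2464 = 7530
Convert 7530 (decimal) → 7530 = 1×4096 + 6×512 + 5×64 + 5×8 + 2 → 0o16552 (octal)
0o16552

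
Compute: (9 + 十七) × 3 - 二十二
Convert 十七 (Chinese numeral) → 1×10 + 7 = 17 (decimal)
Convert 二十二 (Chinese numeral) → 2×10 + 2 = 22 (decimal)
Expression in decimal: (9 + 17) × 3 - 22
Parentheses first: 9 + 17 = 26
Multiply: 26 × 3 = 78
Subtract: 78 - 22 = 56
56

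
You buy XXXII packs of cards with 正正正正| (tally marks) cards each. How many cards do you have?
Convert 正正正正| (tally marks) → 5 + 5 + 5 + 5 + 1 = 21 (decimal)
Convert XXXII (Roman numeral) → 10 + 10 + 10 + 1 + 1 = 32 (decimal)
Compute 21 × 32 = 672
672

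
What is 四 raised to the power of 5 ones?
Convert 四 (Chinese numeral) → 4 (decimal)
Convert 5 ones (place-value notation) → 5 (decimal)
Compute 4 ^ 5 = 1024
1024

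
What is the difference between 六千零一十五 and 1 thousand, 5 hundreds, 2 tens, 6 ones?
Convert 六千零一十五 (Chinese numeral) → 6×1000 + 1×10 + 5 = 6015 (decimal)
Convert 1 thousand, 5 hundreds, 2 tens, 6 ones (place-value notation) → 1×1000 + 5×100 + 2×10 + 6 = 1526 (decimal)
Difference: |6015 - 1526| = 4489
4489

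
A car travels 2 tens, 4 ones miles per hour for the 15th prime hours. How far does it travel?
Convert 2 tens, 4 ones (place-value notation) → 2×10 + 4 = 24 (decimal)
Convert the 15th prime (prime index) → 47 (decimal)
Compute 24 × 47 = 1128
1128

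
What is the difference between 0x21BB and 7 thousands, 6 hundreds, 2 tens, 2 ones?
Convert 0x21BB (hexadecimal) → 2×4096 + 1×256 + 11×16 + 11 = 8635 (decimal)
Convert 7 thousands, 6 hundreds, 2 tens, 2 ones (place-value notation) → 7×1000 + 6×100 + 2×10 + 2 = 7622 (decimal)
Difference: |8635 - 7622| = 1013
1013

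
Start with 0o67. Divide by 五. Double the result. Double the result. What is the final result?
Convert 0o67 (octal) → 6×8 + 7 = 55 (decimal)
Start: 55
Convert 五 (Chinese numeral) → 5 (decimal)
55 ÷ 5 = 11
11 × 2 = 22
22 × 2 = 44
44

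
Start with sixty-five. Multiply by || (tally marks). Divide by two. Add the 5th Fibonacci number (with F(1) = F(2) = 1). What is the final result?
Convert sixty-five (English words) → 65 (decimal)
Start: 65
Convert || (tally marks) → 2 (decimal)
65 × 2 = 130
Convert two (English words) → 2 (decimal)
130 ÷ 2 = 65
Convert the 5th Fibonacci number (with F(1) = F(2) = 1) (Fibonacci index) → 1, 1, 2, 3, 5 → 5 (decimal)
65 + 5 = 70
70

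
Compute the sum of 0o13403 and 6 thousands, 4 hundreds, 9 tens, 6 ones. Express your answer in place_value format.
Convert 0o13403 (octal) → 1×4096 + 3×512 + 4×64 + 3 = 5891 (decimal)
Convert 6 thousands, 4 hundreds, 9 tens, 6 ones (place-value notation) → 6×1000 + 4×100 + 9×10 + 6 = 6496 (decimal)
Compute 5891 + 6496 = 12387
Convert 12387 (decimal) → 12387 = 12×1000 + 3×100 + 8×10 + 7 → 12 thousands, 3 hundreds, 8 tens, 7 ones (place-value notation)
12 thousands, 3 hundreds, 8 tens, 7 ones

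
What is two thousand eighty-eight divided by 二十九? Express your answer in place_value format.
Convert two thousand eighty-eight (English words) → 2×1000 + 88 = 2088 (decimal)
Convert 二十九 (Chinese numeral) → 2×10 + 9 = 29 (decimal)
Compute 2088 ÷ 29 = 72
Convert 72 (decimal) → 72 = 7×10 + 2 → 7 tens, 2 ones (place-value notation)
7 tens, 2 ones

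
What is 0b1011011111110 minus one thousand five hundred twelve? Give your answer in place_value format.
Convert 0b1011011111110 (binary) → 4096 + 1024 + 512 + 128 + 64 + 32 + 16 + 8 + 4 + 2 = 5886 (decimal)
Convert one thousand five hundred twelve (English words) → 1×1000 + 5×100 + 12 = 1512 (decimal)
Compute 5886 - 1512 = 4374
Convert 4374 (decimal) → 4374 = 4×1000 + 3×100 + 7×10 + 4 → 4 thousands, 3 hundreds, 7 tens, 4 ones (place-value notation)
4 thousands, 3 hundreds, 7 tens, 4 ones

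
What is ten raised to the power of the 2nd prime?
Convert ten (English words) → 10 (decimal)
Convert the 2nd prime (prime index) → 3 (decimal)
Compute 10 ^ 3 = 1000
1000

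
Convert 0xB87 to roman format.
Convert 0xB87 (hexadecimal) → 11×256 + 8×16 + 7 = 2951 (decimal)
Convert 2951 (decimal) → 2951 = 1000 + 1000 + 900 + 50 + 1 → MMCMLI (Roman numeral)
MMCMLI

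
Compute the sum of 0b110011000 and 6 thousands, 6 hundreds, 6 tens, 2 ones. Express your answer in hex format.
Convert 0b110011000 (binary) → 256 + 128 + 16 + 8 = 408 (decimal)
Convert 6 thousands, 6 hundreds, 6 tens, 2 ones (place-value notation) → 6×1000 + 6×100 + 6×10 + 2 = 6662 (decimal)
Compute 408 + 6662 = 7070
Convert 7070 (decimal) → 7070 = 1×4096 + 11×256 + 9×16 + 14 → 0x1B9E (hexadecimal)
0x1B9E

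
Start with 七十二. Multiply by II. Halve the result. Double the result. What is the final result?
Convert 七十二 (Chinese numeral) → 7×10 + 2 = 72 (decimal)
Start: 72
Convert II (Roman numeral) → 1 + 1 = 2 (decimal)
72 × 2 = 144
144 ÷ 2 = 72
72 × 2 = 144
144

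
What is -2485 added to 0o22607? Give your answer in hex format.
Convert 0o22607 (octal) → 2×4096 + 2×512 + 6×64 + 7 = 9607 (decimal)
Compute -2485 + 9607 = 7122
Convert 7122 (decimal) → 7122 = 1×4096 + 11×256 + 13×16 + 2 → 0x1BD2 (hexadecimal)
0x1BD2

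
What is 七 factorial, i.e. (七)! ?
Convert 七 (Chinese numeral) → 7 (decimal)
Compute 7! = 5040
5040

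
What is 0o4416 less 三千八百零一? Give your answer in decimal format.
Convert 0o4416 (octal) → 4×512 + 4×64 + 1×8 + 6 = 2318 (decimal)
Convert 三千八百零一 (Chinese numeral) → 3×1000 + 8×100 + 1 = 3801 (decimal)
Compute 2318 - 3801 = -1483
-1483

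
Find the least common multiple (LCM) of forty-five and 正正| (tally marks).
Convert forty-five (English words) → 45 (decimal)
Convert 正正| (tally marks) → 5 + 5 + 1 = 11 (decimal)
Compute lcm(45, 11) = 495
495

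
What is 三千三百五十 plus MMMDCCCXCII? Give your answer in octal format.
Convert 三千三百五十 (Chinese numeral) → 3×1000 + 3×100 + 5×10 = 3350 (decimal)
Convert MMMDCCCXCII (Roman numeral) → 1000 + 1000 + 1000 + 500 + 100 + 100 + 100 + 90 + 1 + 1 = 3892 (decimal)
Compute 3350 + 3892 = 7242
Convert 7242 (decimal) → 7242 = 1×4096 + 6×512 + 1×64 + 1×8 + 2 → 0o16112 (octal)
0o16112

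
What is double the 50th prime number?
The 50th prime number = 229
Compute 229 × 2 = 458
458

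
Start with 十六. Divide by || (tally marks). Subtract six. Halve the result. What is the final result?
Convert 十六 (Chinese numeral) → 1×10 + 6 = 16 (decimal)
Start: 16
Convert || (tally marks) → 2 (decimal)
16 ÷ 2 = 8
Convert six (English words) → 6 (decimal)
8 - 6 = 2
2 ÷ 2 = 1
1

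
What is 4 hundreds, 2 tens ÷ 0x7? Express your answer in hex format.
Convert 4 hundreds, 2 tens (place-value notation) → 4×100 + 2×10 = 420 (decimal)
Convert 0x7 (hexadecimal) → 7 (decimal)
Compute 420 ÷ 7 = 60
Convert 60 (decimal) → 60 = 3×16 + 12 → 0x3C (hexadecimal)
0x3C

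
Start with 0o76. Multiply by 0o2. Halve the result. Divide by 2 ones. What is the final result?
Convert 0o76 (octal) → 7×8 + 6 = 62 (decimal)
Start: 62
Convert 0o2 (octal) → 2 (decimal)
62 × 2 = 124
124 ÷ 2 = 62
Convert 2 ones (place-value notation) → 2 (decimal)
62 ÷ 2 = 31
31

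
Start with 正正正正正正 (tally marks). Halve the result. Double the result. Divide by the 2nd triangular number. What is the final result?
Convert 正正正正正正 (tally marks) → 5 + 5 + 5 + 5 + 5 + 5 = 30 (decimal)
Start: 30
30 ÷ 2 = 15
15 × 2 = 30
Convert the 2nd triangular number (triangular index) → 2×3/2 = 3 (decimal)
30 ÷ 3 = 10
10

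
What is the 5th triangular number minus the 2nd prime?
The 5th triangular number = 5×6/2 = 15
Convert the 2nd prime (prime index) → 3 (decimal)
Compute 15 - 3 = 12
12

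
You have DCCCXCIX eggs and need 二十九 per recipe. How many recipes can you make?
Convert DCCCXCIX (Roman numeral) → 500 + 100 + 100 + 100 + 90 + 9 = 899 (decimal)
Convert 二十九 (Chinese numeral) → 2×10 + 9 = 29 (decimal)
Compute 899 ÷ 29 = 31
31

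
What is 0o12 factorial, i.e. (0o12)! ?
Convert 0o12 (octal) → 1×8 + 2 = 10 (decimal)
Compute 10! = 3628800
3628800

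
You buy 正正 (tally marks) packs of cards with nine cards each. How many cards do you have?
Convert nine (English words) → 9 (decimal)
Convert 正正 (tally marks) → 5 + 5 = 10 (decimal)
Compute 9 × 10 = 90
90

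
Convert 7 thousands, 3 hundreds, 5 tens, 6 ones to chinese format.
Convert 7 thousands, 3 hundreds, 5 tens, 6 ones (place-value notation) → 7×1000 + 3×100 + 5×10 + 6 = 7356 (decimal)
Convert 7356 (decimal) → 7356 = 7×1000 + 3×100 + 5×10 + 6 → 七千三百五十六 (Chinese numeral)
七千三百五十六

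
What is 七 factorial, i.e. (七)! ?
Convert 七 (Chinese numeral) → 7 (decimal)
Compute 7! = 5040
5040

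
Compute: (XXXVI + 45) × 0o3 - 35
Convert XXXVI (Roman numeral) → 10 + 10 + 10 + 5 + 1 = 36 (decimal)
Convert 0o3 (octal) → 3 (decimal)
Expression in decimal: (36 + 45) × 3 - 35
Parentheses first: 36 + 45 = 81
Multiply: 81 × 3 = 243
Subtract: 243 - 35 = 208
208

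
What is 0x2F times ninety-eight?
Convert 0x2F (hexadecimal) → 2×16 + 15 = 47 (decimal)
Convert ninety-eight (English words) → 98 (decimal)
Compute 47 × 98 = 4606
4606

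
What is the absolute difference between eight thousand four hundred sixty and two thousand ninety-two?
Convert eight thousand four hundred sixty (English words) → 8×1000 + 4×100 + 60 = 8460 (decimal)
Convert two thousand ninety-two (English words) → 2×1000 + 92 = 2092 (decimal)
Compute |8460 - 2092| = 6368
6368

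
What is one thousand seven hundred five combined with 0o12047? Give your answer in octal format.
Convert one thousand seven hundred five (English words) → 1×1000 + 7×100 + 5 = 1705 (decimal)
Convert 0o12047 (octal) → 1×4096 + 2×512 + 4×8 + 7 = 5159 (decimal)
Compute 1705 + 5159 = 6864
Convert 6864 (decimal) → 6864 = 1×4096 + 5×512 + 3×64 + 2×8 → 0o15320 (octal)
0o15320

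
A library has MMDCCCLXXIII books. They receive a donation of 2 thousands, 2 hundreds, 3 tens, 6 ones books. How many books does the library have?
Convert MMDCCCLXXIII (Roman numeral) → 1000 + 1000 + 500 + 100 + 100 + 100 + 50 + 10 + 10 + 1 + 1 + 1 = 2873 (decimal)
Convert 2 thousands, 2 hundreds, 3 tens, 6 ones (place-value notation) → 2×1000 + 2×100 + 3×10 + 6 = 2236 (decimal)
Compute 2873 + 2236 = 5109
5109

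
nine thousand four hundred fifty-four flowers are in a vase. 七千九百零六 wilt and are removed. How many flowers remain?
Convert nine thousand four hundred fifty-four (English words) → 9×1000 + 4×100 + 54 = 9454 (decimal)
Convert 七千九百零六 (Chinese numeral) → 7×1000 + 9×100 + 6 = 7906 (decimal)
Compute 9454 - 7906 = 1548
1548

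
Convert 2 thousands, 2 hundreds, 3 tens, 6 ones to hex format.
Convert 2 thousands, 2 hundreds, 3 tens, 6 ones (place-value notation) → 2×1000 + 2×100 + 3×10 + 6 = 2236 (decimal)
Convert 2236 (decimal) → 2236 = 8×256 + 11×16 + 12 → 0x8BC (hexadecimal)
0x8BC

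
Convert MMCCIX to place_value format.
Convert MMCCIX (Roman numeral) → 1000 + 1000 + 100 + 100 + 9 = 2209 (decimal)
Convert 2209 (decimal) → 2209 = 2×1000 + 2×100 + 9 → 2 thousands, 2 hundreds, 9 ones (place-value notation)
2 thousands, 2 hundreds, 9 ones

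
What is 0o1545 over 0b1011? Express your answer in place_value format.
Convert 0o1545 (octal) → 1×512 + 5×64 + 4×8 + 5 = 869 (decimal)
Convert 0b1011 (binary) → 8 + 2 + 1 = 11 (decimal)
Compute 869 ÷ 11 = 79
Convert 79 (decimal) → 79 = 7×10 + 9 → 7 tens, 9 ones (place-value notation)
7 tens, 9 ones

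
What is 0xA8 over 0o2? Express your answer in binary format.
Convert 0xA8 (hexadecimal) → 10×16 + 8 = 168 (decimal)
Convert 0o2 (octal) → 2 (decimal)
Compute 168 ÷ 2 = 84
Convert 84 (decimal) → 84 = 64 + 16 + 4 → 0b1010100 (binary)
0b1010100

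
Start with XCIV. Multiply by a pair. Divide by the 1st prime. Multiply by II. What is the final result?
Convert XCIV (Roman numeral) → 90 + 4 = 94 (decimal)
Start: 94
Convert a pair (colloquial) → 2 (decimal)
94 × 2 = 188
Convert the 1st prime (prime index) → 2 (decimal)
188 ÷ 2 = 94
Convert II (Roman numeral) → 1 + 1 = 2 (decimal)
94 × 2 = 188
188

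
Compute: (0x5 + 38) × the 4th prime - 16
Convert 0x5 (hexadecimal) → 5 (decimal)
Convert the 4th prime (prime index) → 7 (decimal)
Expression in decimal: (5 + 38) × 7 - 16
Parentheses first: 5 + 38 = 43
Multiply: 43 × 7 = 301
Subtract: 301 - 16 = 285
285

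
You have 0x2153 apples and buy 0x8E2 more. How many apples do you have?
Convert 0x2153 (hexadecimal) → 2×4096 + 1×256 + 5×16 + 3 = 8531 (decimal)
Convert 0x8E2 (hexadecimal) → 8×256 + 14×16 + 2 = 2274 (decimal)
Compute 8531 + 2274 = 10805
10805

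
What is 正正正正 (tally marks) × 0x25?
Convert 正正正正 (tally marks) → 5 + 5 + 5 + 5 = 20 (decimal)
Convert 0x25 (hexadecimal) → 2×16 + 5 = 37 (decimal)
Compute 20 × 37 = 740
740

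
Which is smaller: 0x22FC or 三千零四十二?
Convert 0x22FC (hexadecimal) → 2×4096 + 2×256 + 15×16 + 12 = 8956 (decimal)
Convert 三千零四十二 (Chinese numeral) → 3×1000 + 4×10 + 2 = 3042 (decimal)
Compare 8956 vs 3042: smaller = 3042
3042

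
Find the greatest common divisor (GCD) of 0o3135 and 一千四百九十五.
Convert 0o3135 (octal) → 3×512 + 1×64 + 3×8 + 5 = 1629 (decimal)
Convert 一千四百九十五 (Chinese numeral) → 1×1000 + 4×100 + 9×10 + 5 = 1495 (decimal)
Compute gcd(1629, 1495) = 1
1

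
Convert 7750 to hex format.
Convert 7750 (decimal) → 7750 = 1×4096 + 14×256 + 4×16 + 6 → 0x1E46 (hexadecimal)
0x1E46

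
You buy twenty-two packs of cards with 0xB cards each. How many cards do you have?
Convert 0xB (hexadecimal) → 11 (decimal)
Convert twenty-two (English words) → 22 (decimal)
Compute 11 × 22 = 242
242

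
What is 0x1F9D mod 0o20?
Convert 0x1F9D (hexadecimal) → 1×4096 + 15×256 + 9×16 + 13 = 8093 (decimal)
Convert 0o20 (octal) → 2×8 = 16 (decimal)
Compute 8093 mod 16 = 13
13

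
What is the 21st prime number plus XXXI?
The 21st prime number = 73
Convert XXXI (Roman numeral) → 10 + 10 + 10 + 1 = 31 (decimal)
Compute 73 + 31 = 104
104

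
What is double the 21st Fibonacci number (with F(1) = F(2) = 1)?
The 21st Fibonacci number (with F(1) = F(2) = 1) = 10946
Compute 10946 × 2 = 21892
21892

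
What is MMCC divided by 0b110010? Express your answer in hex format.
Convert MMCC (Roman numeral) → 1000 + 1000 + 100 + 100 = 2200 (decimal)
Convert 0b110010 (binary) → 32 + 16 + 2 = 50 (decimal)
Compute 2200 ÷ 50 = 44
Convert 44 (decimal) → 44 = 2×16 + 12 → 0x2C (hexadecimal)
0x2C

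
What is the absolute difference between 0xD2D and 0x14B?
Convert 0xD2D (hexadecimal) → 13×256 + 2×16 + 13 = 3373 (decimal)
Convert 0x14B (hexadecimal) → 1×256 + 4×16 + 11 = 331 (decimal)
Compute |3373 - 331| = 3042
3042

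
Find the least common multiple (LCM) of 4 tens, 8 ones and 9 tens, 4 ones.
Convert 4 tens, 8 ones (place-value notation) → 4×10 + 8 = 48 (decimal)
Convert 9 tens, 4 ones (place-value notation) → 9×10 + 4 = 94 (decimal)
Compute lcm(48, 94) = 2256
2256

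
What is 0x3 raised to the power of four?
Convert 0x3 (hexadecimal) → 3 (decimal)
Convert four (English words) → 4 (decimal)
Compute 3 ^ 4 = 81
81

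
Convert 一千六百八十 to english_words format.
Convert 一千六百八十 (Chinese numeral) → 1×1000 + 6×100 + 8×10 = 1680 (decimal)
Convert 1680 (decimal) → 1680 = 1×1000 + 6×100 + 80 → one thousand six hundred eighty (English words)
one thousand six hundred eighty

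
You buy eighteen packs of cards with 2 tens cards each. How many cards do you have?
Convert 2 tens (place-value notation) → 2×10 = 20 (decimal)
Convert eighteen (English words) → 18 (decimal)
Compute 20 × 18 = 360
360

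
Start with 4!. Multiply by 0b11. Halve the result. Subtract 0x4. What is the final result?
Convert 4! (factorial) → 24 (decimal)
Start: 24
Convert 0b11 (binary) → 2 + 1 = 3 (decimal)
24 × 3 = 72
72 ÷ 2 = 36
Convert 0x4 (hexadecimal) → 4 (decimal)
36 - 4 = 32
32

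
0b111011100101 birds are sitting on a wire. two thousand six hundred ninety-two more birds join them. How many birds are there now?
Convert 0b111011100101 (binary) → 2048 + 1024 + 512 + 128 + 64 + 32 + 4 + 1 = 3813 (decimal)
Convert two thousand six hundred ninety-two (English words) → 2×1000 + 6×100 + 92 = 2692 (decimal)
Compute 3813 + 2692 = 6505
6505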